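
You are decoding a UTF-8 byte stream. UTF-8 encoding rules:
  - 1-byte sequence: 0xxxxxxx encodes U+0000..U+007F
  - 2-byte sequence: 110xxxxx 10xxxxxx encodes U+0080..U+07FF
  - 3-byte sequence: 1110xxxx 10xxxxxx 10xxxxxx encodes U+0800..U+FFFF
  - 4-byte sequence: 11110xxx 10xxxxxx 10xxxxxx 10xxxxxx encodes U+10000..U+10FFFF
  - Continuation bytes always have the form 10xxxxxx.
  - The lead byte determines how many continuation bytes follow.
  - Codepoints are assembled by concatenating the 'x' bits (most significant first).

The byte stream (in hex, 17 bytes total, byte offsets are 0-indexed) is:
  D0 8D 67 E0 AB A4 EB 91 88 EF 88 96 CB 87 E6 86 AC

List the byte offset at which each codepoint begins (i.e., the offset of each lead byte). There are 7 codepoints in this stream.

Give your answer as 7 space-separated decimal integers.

Answer: 0 2 3 6 9 12 14

Derivation:
Byte[0]=D0: 2-byte lead, need 1 cont bytes. acc=0x10
Byte[1]=8D: continuation. acc=(acc<<6)|0x0D=0x40D
Completed: cp=U+040D (starts at byte 0)
Byte[2]=67: 1-byte ASCII. cp=U+0067
Byte[3]=E0: 3-byte lead, need 2 cont bytes. acc=0x0
Byte[4]=AB: continuation. acc=(acc<<6)|0x2B=0x2B
Byte[5]=A4: continuation. acc=(acc<<6)|0x24=0xAE4
Completed: cp=U+0AE4 (starts at byte 3)
Byte[6]=EB: 3-byte lead, need 2 cont bytes. acc=0xB
Byte[7]=91: continuation. acc=(acc<<6)|0x11=0x2D1
Byte[8]=88: continuation. acc=(acc<<6)|0x08=0xB448
Completed: cp=U+B448 (starts at byte 6)
Byte[9]=EF: 3-byte lead, need 2 cont bytes. acc=0xF
Byte[10]=88: continuation. acc=(acc<<6)|0x08=0x3C8
Byte[11]=96: continuation. acc=(acc<<6)|0x16=0xF216
Completed: cp=U+F216 (starts at byte 9)
Byte[12]=CB: 2-byte lead, need 1 cont bytes. acc=0xB
Byte[13]=87: continuation. acc=(acc<<6)|0x07=0x2C7
Completed: cp=U+02C7 (starts at byte 12)
Byte[14]=E6: 3-byte lead, need 2 cont bytes. acc=0x6
Byte[15]=86: continuation. acc=(acc<<6)|0x06=0x186
Byte[16]=AC: continuation. acc=(acc<<6)|0x2C=0x61AC
Completed: cp=U+61AC (starts at byte 14)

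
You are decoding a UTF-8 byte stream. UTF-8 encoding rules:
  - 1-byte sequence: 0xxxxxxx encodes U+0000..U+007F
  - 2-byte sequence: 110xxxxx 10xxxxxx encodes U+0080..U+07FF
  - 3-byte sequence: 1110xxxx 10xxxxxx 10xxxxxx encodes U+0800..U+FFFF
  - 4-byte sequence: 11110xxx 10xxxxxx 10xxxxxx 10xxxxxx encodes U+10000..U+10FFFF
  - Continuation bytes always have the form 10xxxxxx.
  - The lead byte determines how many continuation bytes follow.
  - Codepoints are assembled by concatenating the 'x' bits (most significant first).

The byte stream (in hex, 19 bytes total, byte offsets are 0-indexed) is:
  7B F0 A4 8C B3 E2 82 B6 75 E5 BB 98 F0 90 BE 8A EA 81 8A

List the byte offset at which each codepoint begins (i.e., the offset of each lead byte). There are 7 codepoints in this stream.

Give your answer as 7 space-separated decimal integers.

Byte[0]=7B: 1-byte ASCII. cp=U+007B
Byte[1]=F0: 4-byte lead, need 3 cont bytes. acc=0x0
Byte[2]=A4: continuation. acc=(acc<<6)|0x24=0x24
Byte[3]=8C: continuation. acc=(acc<<6)|0x0C=0x90C
Byte[4]=B3: continuation. acc=(acc<<6)|0x33=0x24333
Completed: cp=U+24333 (starts at byte 1)
Byte[5]=E2: 3-byte lead, need 2 cont bytes. acc=0x2
Byte[6]=82: continuation. acc=(acc<<6)|0x02=0x82
Byte[7]=B6: continuation. acc=(acc<<6)|0x36=0x20B6
Completed: cp=U+20B6 (starts at byte 5)
Byte[8]=75: 1-byte ASCII. cp=U+0075
Byte[9]=E5: 3-byte lead, need 2 cont bytes. acc=0x5
Byte[10]=BB: continuation. acc=(acc<<6)|0x3B=0x17B
Byte[11]=98: continuation. acc=(acc<<6)|0x18=0x5ED8
Completed: cp=U+5ED8 (starts at byte 9)
Byte[12]=F0: 4-byte lead, need 3 cont bytes. acc=0x0
Byte[13]=90: continuation. acc=(acc<<6)|0x10=0x10
Byte[14]=BE: continuation. acc=(acc<<6)|0x3E=0x43E
Byte[15]=8A: continuation. acc=(acc<<6)|0x0A=0x10F8A
Completed: cp=U+10F8A (starts at byte 12)
Byte[16]=EA: 3-byte lead, need 2 cont bytes. acc=0xA
Byte[17]=81: continuation. acc=(acc<<6)|0x01=0x281
Byte[18]=8A: continuation. acc=(acc<<6)|0x0A=0xA04A
Completed: cp=U+A04A (starts at byte 16)

Answer: 0 1 5 8 9 12 16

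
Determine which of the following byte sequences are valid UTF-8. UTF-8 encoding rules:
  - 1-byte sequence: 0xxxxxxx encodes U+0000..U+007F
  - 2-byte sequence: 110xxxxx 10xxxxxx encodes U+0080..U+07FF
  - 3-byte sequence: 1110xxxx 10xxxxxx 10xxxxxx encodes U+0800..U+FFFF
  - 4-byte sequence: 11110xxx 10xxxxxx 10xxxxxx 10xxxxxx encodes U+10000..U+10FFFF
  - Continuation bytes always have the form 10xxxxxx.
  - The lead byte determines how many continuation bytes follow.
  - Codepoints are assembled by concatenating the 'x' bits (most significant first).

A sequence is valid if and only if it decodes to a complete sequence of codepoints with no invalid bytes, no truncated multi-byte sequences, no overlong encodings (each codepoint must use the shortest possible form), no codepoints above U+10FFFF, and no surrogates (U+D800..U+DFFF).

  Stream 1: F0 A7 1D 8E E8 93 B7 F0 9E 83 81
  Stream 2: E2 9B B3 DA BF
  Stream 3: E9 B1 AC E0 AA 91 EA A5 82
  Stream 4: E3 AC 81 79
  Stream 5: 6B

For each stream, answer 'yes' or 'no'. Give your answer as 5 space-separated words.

Answer: no yes yes yes yes

Derivation:
Stream 1: error at byte offset 2. INVALID
Stream 2: decodes cleanly. VALID
Stream 3: decodes cleanly. VALID
Stream 4: decodes cleanly. VALID
Stream 5: decodes cleanly. VALID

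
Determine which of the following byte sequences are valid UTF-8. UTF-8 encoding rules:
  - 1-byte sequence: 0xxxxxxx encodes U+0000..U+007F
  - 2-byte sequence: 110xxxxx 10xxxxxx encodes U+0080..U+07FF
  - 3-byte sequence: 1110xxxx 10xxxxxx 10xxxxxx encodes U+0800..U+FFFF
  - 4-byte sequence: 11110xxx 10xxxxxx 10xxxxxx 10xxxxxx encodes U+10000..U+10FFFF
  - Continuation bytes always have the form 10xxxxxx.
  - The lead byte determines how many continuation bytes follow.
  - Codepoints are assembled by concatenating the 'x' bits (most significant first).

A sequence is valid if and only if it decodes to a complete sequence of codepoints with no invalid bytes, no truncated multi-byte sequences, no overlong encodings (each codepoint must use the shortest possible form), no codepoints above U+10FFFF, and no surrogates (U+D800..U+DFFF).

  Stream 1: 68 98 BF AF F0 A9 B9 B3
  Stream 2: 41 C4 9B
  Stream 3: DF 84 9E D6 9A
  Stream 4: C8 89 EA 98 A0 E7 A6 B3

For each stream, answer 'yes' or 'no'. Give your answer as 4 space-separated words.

Answer: no yes no yes

Derivation:
Stream 1: error at byte offset 1. INVALID
Stream 2: decodes cleanly. VALID
Stream 3: error at byte offset 2. INVALID
Stream 4: decodes cleanly. VALID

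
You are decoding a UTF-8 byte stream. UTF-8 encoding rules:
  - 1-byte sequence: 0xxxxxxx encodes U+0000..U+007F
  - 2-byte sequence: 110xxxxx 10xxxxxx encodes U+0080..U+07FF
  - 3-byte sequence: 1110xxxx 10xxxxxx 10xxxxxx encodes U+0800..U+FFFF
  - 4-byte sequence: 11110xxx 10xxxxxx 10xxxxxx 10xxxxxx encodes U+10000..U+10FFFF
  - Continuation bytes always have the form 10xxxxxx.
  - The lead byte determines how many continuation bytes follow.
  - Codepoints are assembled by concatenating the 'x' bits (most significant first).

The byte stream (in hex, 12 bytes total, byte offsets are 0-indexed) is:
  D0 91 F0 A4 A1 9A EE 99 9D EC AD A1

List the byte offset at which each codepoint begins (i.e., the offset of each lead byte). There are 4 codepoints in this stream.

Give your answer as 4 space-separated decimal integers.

Byte[0]=D0: 2-byte lead, need 1 cont bytes. acc=0x10
Byte[1]=91: continuation. acc=(acc<<6)|0x11=0x411
Completed: cp=U+0411 (starts at byte 0)
Byte[2]=F0: 4-byte lead, need 3 cont bytes. acc=0x0
Byte[3]=A4: continuation. acc=(acc<<6)|0x24=0x24
Byte[4]=A1: continuation. acc=(acc<<6)|0x21=0x921
Byte[5]=9A: continuation. acc=(acc<<6)|0x1A=0x2485A
Completed: cp=U+2485A (starts at byte 2)
Byte[6]=EE: 3-byte lead, need 2 cont bytes. acc=0xE
Byte[7]=99: continuation. acc=(acc<<6)|0x19=0x399
Byte[8]=9D: continuation. acc=(acc<<6)|0x1D=0xE65D
Completed: cp=U+E65D (starts at byte 6)
Byte[9]=EC: 3-byte lead, need 2 cont bytes. acc=0xC
Byte[10]=AD: continuation. acc=(acc<<6)|0x2D=0x32D
Byte[11]=A1: continuation. acc=(acc<<6)|0x21=0xCB61
Completed: cp=U+CB61 (starts at byte 9)

Answer: 0 2 6 9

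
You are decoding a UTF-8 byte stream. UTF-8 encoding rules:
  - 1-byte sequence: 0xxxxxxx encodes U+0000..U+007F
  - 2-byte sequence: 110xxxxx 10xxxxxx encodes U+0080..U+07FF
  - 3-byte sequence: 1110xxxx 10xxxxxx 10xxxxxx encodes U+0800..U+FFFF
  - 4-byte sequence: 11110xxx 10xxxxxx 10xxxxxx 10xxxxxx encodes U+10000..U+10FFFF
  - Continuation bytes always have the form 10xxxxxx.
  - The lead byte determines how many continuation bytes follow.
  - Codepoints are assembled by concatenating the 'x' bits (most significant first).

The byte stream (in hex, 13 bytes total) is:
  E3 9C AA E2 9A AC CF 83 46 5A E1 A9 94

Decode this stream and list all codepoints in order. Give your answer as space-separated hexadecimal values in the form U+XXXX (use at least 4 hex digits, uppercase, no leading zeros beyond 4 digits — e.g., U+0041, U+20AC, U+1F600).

Byte[0]=E3: 3-byte lead, need 2 cont bytes. acc=0x3
Byte[1]=9C: continuation. acc=(acc<<6)|0x1C=0xDC
Byte[2]=AA: continuation. acc=(acc<<6)|0x2A=0x372A
Completed: cp=U+372A (starts at byte 0)
Byte[3]=E2: 3-byte lead, need 2 cont bytes. acc=0x2
Byte[4]=9A: continuation. acc=(acc<<6)|0x1A=0x9A
Byte[5]=AC: continuation. acc=(acc<<6)|0x2C=0x26AC
Completed: cp=U+26AC (starts at byte 3)
Byte[6]=CF: 2-byte lead, need 1 cont bytes. acc=0xF
Byte[7]=83: continuation. acc=(acc<<6)|0x03=0x3C3
Completed: cp=U+03C3 (starts at byte 6)
Byte[8]=46: 1-byte ASCII. cp=U+0046
Byte[9]=5A: 1-byte ASCII. cp=U+005A
Byte[10]=E1: 3-byte lead, need 2 cont bytes. acc=0x1
Byte[11]=A9: continuation. acc=(acc<<6)|0x29=0x69
Byte[12]=94: continuation. acc=(acc<<6)|0x14=0x1A54
Completed: cp=U+1A54 (starts at byte 10)

Answer: U+372A U+26AC U+03C3 U+0046 U+005A U+1A54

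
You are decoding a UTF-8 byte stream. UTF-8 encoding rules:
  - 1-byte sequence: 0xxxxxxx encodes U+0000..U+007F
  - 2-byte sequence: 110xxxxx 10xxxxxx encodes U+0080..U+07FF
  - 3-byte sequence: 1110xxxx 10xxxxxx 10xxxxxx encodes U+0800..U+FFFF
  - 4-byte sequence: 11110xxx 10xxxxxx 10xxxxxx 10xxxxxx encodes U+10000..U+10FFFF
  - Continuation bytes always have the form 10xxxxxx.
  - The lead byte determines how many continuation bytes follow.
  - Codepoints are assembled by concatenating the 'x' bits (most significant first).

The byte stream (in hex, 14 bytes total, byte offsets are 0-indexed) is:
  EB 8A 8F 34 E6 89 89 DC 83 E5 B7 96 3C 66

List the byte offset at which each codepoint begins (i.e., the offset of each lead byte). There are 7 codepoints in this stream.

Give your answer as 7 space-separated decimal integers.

Answer: 0 3 4 7 9 12 13

Derivation:
Byte[0]=EB: 3-byte lead, need 2 cont bytes. acc=0xB
Byte[1]=8A: continuation. acc=(acc<<6)|0x0A=0x2CA
Byte[2]=8F: continuation. acc=(acc<<6)|0x0F=0xB28F
Completed: cp=U+B28F (starts at byte 0)
Byte[3]=34: 1-byte ASCII. cp=U+0034
Byte[4]=E6: 3-byte lead, need 2 cont bytes. acc=0x6
Byte[5]=89: continuation. acc=(acc<<6)|0x09=0x189
Byte[6]=89: continuation. acc=(acc<<6)|0x09=0x6249
Completed: cp=U+6249 (starts at byte 4)
Byte[7]=DC: 2-byte lead, need 1 cont bytes. acc=0x1C
Byte[8]=83: continuation. acc=(acc<<6)|0x03=0x703
Completed: cp=U+0703 (starts at byte 7)
Byte[9]=E5: 3-byte lead, need 2 cont bytes. acc=0x5
Byte[10]=B7: continuation. acc=(acc<<6)|0x37=0x177
Byte[11]=96: continuation. acc=(acc<<6)|0x16=0x5DD6
Completed: cp=U+5DD6 (starts at byte 9)
Byte[12]=3C: 1-byte ASCII. cp=U+003C
Byte[13]=66: 1-byte ASCII. cp=U+0066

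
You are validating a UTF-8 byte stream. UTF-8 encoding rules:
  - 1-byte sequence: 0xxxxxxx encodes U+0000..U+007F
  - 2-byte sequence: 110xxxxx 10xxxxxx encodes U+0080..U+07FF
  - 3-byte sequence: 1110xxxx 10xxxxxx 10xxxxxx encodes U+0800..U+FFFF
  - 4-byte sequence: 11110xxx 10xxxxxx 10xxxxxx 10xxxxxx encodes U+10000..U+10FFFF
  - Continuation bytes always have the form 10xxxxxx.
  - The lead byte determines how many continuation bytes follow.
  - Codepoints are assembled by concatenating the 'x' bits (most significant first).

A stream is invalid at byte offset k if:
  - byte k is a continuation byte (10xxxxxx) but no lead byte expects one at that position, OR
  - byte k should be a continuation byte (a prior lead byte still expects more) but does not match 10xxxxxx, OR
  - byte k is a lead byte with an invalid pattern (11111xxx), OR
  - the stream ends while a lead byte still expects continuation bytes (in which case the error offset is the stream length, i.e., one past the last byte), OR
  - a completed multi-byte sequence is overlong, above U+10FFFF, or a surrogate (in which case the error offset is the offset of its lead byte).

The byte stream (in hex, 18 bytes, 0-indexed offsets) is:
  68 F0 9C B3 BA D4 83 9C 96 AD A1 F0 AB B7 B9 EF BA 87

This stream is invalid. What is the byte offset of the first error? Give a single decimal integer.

Answer: 7

Derivation:
Byte[0]=68: 1-byte ASCII. cp=U+0068
Byte[1]=F0: 4-byte lead, need 3 cont bytes. acc=0x0
Byte[2]=9C: continuation. acc=(acc<<6)|0x1C=0x1C
Byte[3]=B3: continuation. acc=(acc<<6)|0x33=0x733
Byte[4]=BA: continuation. acc=(acc<<6)|0x3A=0x1CCFA
Completed: cp=U+1CCFA (starts at byte 1)
Byte[5]=D4: 2-byte lead, need 1 cont bytes. acc=0x14
Byte[6]=83: continuation. acc=(acc<<6)|0x03=0x503
Completed: cp=U+0503 (starts at byte 5)
Byte[7]=9C: INVALID lead byte (not 0xxx/110x/1110/11110)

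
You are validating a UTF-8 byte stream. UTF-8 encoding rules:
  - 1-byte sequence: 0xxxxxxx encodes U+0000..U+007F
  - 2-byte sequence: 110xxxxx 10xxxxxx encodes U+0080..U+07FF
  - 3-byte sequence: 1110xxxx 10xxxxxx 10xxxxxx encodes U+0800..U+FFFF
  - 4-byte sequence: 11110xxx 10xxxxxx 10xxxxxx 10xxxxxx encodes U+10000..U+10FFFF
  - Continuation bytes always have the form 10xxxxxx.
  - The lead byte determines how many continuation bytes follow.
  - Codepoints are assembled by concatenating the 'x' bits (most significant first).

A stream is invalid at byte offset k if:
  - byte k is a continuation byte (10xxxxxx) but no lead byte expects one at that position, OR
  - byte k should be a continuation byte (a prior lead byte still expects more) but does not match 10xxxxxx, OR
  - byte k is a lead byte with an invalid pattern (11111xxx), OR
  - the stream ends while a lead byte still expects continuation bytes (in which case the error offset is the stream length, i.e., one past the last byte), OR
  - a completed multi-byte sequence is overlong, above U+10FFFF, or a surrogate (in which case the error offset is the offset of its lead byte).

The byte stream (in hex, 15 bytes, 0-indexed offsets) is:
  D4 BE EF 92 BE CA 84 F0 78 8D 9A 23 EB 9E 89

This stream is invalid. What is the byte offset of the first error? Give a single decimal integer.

Answer: 8

Derivation:
Byte[0]=D4: 2-byte lead, need 1 cont bytes. acc=0x14
Byte[1]=BE: continuation. acc=(acc<<6)|0x3E=0x53E
Completed: cp=U+053E (starts at byte 0)
Byte[2]=EF: 3-byte lead, need 2 cont bytes. acc=0xF
Byte[3]=92: continuation. acc=(acc<<6)|0x12=0x3D2
Byte[4]=BE: continuation. acc=(acc<<6)|0x3E=0xF4BE
Completed: cp=U+F4BE (starts at byte 2)
Byte[5]=CA: 2-byte lead, need 1 cont bytes. acc=0xA
Byte[6]=84: continuation. acc=(acc<<6)|0x04=0x284
Completed: cp=U+0284 (starts at byte 5)
Byte[7]=F0: 4-byte lead, need 3 cont bytes. acc=0x0
Byte[8]=78: expected 10xxxxxx continuation. INVALID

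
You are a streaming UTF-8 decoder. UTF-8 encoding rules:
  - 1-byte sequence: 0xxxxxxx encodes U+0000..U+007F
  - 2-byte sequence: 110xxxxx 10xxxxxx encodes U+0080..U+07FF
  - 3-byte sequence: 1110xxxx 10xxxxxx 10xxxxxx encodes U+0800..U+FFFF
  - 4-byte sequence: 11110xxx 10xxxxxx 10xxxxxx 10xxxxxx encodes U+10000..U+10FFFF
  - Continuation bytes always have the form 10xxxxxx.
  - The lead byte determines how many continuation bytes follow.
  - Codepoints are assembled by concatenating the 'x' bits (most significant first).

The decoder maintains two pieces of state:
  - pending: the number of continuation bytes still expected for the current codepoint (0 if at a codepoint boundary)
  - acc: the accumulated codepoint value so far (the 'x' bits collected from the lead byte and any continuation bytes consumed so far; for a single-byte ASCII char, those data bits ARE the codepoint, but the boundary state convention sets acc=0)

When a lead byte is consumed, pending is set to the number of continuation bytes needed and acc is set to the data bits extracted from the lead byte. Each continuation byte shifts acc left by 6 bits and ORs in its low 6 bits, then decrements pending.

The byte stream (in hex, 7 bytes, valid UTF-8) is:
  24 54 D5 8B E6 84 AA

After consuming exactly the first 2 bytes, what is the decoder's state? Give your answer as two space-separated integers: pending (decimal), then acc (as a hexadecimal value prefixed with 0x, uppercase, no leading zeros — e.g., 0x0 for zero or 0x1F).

Byte[0]=24: 1-byte. pending=0, acc=0x0
Byte[1]=54: 1-byte. pending=0, acc=0x0

Answer: 0 0x0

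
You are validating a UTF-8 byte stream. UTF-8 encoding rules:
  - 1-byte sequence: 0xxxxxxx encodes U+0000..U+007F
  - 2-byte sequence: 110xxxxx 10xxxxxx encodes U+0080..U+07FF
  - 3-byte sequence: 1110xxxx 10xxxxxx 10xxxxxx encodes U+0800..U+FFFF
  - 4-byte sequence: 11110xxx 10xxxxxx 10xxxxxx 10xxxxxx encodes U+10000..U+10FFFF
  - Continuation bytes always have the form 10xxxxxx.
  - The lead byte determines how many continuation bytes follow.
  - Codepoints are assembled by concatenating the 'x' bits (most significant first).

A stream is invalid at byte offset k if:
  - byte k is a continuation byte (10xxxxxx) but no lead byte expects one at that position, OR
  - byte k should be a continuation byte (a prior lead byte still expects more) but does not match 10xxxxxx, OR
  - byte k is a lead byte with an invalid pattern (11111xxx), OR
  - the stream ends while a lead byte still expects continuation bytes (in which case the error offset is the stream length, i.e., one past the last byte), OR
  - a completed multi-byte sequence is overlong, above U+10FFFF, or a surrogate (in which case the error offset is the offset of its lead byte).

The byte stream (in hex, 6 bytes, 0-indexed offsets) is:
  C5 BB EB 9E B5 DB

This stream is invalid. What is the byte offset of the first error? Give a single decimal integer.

Answer: 6

Derivation:
Byte[0]=C5: 2-byte lead, need 1 cont bytes. acc=0x5
Byte[1]=BB: continuation. acc=(acc<<6)|0x3B=0x17B
Completed: cp=U+017B (starts at byte 0)
Byte[2]=EB: 3-byte lead, need 2 cont bytes. acc=0xB
Byte[3]=9E: continuation. acc=(acc<<6)|0x1E=0x2DE
Byte[4]=B5: continuation. acc=(acc<<6)|0x35=0xB7B5
Completed: cp=U+B7B5 (starts at byte 2)
Byte[5]=DB: 2-byte lead, need 1 cont bytes. acc=0x1B
Byte[6]: stream ended, expected continuation. INVALID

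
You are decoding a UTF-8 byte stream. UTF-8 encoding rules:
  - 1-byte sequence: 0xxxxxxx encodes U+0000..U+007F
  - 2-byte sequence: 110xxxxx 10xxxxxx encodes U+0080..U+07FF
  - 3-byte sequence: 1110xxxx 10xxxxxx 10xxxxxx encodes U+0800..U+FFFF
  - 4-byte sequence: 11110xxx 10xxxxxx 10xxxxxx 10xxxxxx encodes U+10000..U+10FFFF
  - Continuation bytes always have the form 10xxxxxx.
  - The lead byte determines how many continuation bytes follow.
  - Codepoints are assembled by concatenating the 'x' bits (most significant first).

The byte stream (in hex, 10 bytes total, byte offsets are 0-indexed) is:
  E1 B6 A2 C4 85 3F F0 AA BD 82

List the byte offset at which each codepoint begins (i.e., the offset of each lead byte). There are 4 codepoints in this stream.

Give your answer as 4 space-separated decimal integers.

Byte[0]=E1: 3-byte lead, need 2 cont bytes. acc=0x1
Byte[1]=B6: continuation. acc=(acc<<6)|0x36=0x76
Byte[2]=A2: continuation. acc=(acc<<6)|0x22=0x1DA2
Completed: cp=U+1DA2 (starts at byte 0)
Byte[3]=C4: 2-byte lead, need 1 cont bytes. acc=0x4
Byte[4]=85: continuation. acc=(acc<<6)|0x05=0x105
Completed: cp=U+0105 (starts at byte 3)
Byte[5]=3F: 1-byte ASCII. cp=U+003F
Byte[6]=F0: 4-byte lead, need 3 cont bytes. acc=0x0
Byte[7]=AA: continuation. acc=(acc<<6)|0x2A=0x2A
Byte[8]=BD: continuation. acc=(acc<<6)|0x3D=0xABD
Byte[9]=82: continuation. acc=(acc<<6)|0x02=0x2AF42
Completed: cp=U+2AF42 (starts at byte 6)

Answer: 0 3 5 6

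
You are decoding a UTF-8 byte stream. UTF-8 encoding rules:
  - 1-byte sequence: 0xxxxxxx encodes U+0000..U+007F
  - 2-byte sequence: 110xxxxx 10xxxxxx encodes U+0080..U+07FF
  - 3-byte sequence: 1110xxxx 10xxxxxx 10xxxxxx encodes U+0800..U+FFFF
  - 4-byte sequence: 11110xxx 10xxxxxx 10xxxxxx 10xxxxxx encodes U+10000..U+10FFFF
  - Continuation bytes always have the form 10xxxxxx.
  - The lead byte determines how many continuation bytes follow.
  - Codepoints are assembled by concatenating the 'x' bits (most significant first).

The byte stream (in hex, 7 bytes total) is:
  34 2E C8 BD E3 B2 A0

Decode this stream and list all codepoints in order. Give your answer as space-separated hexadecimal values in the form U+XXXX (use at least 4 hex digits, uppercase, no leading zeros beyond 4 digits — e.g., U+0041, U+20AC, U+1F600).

Answer: U+0034 U+002E U+023D U+3CA0

Derivation:
Byte[0]=34: 1-byte ASCII. cp=U+0034
Byte[1]=2E: 1-byte ASCII. cp=U+002E
Byte[2]=C8: 2-byte lead, need 1 cont bytes. acc=0x8
Byte[3]=BD: continuation. acc=(acc<<6)|0x3D=0x23D
Completed: cp=U+023D (starts at byte 2)
Byte[4]=E3: 3-byte lead, need 2 cont bytes. acc=0x3
Byte[5]=B2: continuation. acc=(acc<<6)|0x32=0xF2
Byte[6]=A0: continuation. acc=(acc<<6)|0x20=0x3CA0
Completed: cp=U+3CA0 (starts at byte 4)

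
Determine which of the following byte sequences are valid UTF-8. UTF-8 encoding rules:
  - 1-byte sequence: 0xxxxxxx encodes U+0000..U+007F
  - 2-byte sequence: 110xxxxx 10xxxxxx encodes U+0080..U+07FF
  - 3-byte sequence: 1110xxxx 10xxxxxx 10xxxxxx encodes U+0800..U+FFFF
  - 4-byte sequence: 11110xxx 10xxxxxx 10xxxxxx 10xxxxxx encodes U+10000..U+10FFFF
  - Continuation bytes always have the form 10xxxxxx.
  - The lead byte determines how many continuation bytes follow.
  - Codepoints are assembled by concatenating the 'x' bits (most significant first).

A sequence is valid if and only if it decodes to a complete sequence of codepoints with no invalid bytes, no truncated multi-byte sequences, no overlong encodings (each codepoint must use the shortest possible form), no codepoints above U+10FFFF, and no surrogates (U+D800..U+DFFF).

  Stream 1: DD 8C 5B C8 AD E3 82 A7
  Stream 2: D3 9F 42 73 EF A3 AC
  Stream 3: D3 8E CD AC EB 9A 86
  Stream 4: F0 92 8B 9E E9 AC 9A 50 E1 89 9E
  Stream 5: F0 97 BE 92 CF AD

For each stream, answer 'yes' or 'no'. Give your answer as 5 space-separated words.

Stream 1: decodes cleanly. VALID
Stream 2: decodes cleanly. VALID
Stream 3: decodes cleanly. VALID
Stream 4: decodes cleanly. VALID
Stream 5: decodes cleanly. VALID

Answer: yes yes yes yes yes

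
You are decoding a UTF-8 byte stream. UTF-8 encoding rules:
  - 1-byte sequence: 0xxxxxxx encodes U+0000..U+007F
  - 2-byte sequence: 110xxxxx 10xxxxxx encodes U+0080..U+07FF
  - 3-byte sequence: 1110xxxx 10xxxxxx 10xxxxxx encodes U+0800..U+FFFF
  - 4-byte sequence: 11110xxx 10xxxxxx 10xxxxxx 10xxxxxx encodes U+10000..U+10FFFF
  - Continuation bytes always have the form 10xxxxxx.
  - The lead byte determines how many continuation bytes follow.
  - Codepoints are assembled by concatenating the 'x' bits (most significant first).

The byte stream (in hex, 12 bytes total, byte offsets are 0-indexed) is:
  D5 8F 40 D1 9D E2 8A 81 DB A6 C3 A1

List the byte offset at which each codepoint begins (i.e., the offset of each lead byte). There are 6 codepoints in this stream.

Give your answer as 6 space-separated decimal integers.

Byte[0]=D5: 2-byte lead, need 1 cont bytes. acc=0x15
Byte[1]=8F: continuation. acc=(acc<<6)|0x0F=0x54F
Completed: cp=U+054F (starts at byte 0)
Byte[2]=40: 1-byte ASCII. cp=U+0040
Byte[3]=D1: 2-byte lead, need 1 cont bytes. acc=0x11
Byte[4]=9D: continuation. acc=(acc<<6)|0x1D=0x45D
Completed: cp=U+045D (starts at byte 3)
Byte[5]=E2: 3-byte lead, need 2 cont bytes. acc=0x2
Byte[6]=8A: continuation. acc=(acc<<6)|0x0A=0x8A
Byte[7]=81: continuation. acc=(acc<<6)|0x01=0x2281
Completed: cp=U+2281 (starts at byte 5)
Byte[8]=DB: 2-byte lead, need 1 cont bytes. acc=0x1B
Byte[9]=A6: continuation. acc=(acc<<6)|0x26=0x6E6
Completed: cp=U+06E6 (starts at byte 8)
Byte[10]=C3: 2-byte lead, need 1 cont bytes. acc=0x3
Byte[11]=A1: continuation. acc=(acc<<6)|0x21=0xE1
Completed: cp=U+00E1 (starts at byte 10)

Answer: 0 2 3 5 8 10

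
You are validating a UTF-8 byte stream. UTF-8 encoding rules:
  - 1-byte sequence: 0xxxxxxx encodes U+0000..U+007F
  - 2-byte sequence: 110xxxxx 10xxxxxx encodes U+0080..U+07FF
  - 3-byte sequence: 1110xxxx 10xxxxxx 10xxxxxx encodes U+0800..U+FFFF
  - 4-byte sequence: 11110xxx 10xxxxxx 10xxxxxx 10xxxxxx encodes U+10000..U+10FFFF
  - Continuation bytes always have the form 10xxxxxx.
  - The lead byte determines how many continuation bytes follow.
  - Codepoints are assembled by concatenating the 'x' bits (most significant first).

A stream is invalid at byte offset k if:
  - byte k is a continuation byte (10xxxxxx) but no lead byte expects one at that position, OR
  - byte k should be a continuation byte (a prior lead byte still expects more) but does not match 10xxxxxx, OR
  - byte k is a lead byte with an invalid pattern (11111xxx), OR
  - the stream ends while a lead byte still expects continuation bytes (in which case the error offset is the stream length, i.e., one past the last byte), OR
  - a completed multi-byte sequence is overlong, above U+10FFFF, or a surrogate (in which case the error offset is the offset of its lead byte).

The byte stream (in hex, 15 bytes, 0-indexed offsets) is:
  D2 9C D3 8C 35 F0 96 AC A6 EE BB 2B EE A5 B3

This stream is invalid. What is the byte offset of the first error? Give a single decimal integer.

Byte[0]=D2: 2-byte lead, need 1 cont bytes. acc=0x12
Byte[1]=9C: continuation. acc=(acc<<6)|0x1C=0x49C
Completed: cp=U+049C (starts at byte 0)
Byte[2]=D3: 2-byte lead, need 1 cont bytes. acc=0x13
Byte[3]=8C: continuation. acc=(acc<<6)|0x0C=0x4CC
Completed: cp=U+04CC (starts at byte 2)
Byte[4]=35: 1-byte ASCII. cp=U+0035
Byte[5]=F0: 4-byte lead, need 3 cont bytes. acc=0x0
Byte[6]=96: continuation. acc=(acc<<6)|0x16=0x16
Byte[7]=AC: continuation. acc=(acc<<6)|0x2C=0x5AC
Byte[8]=A6: continuation. acc=(acc<<6)|0x26=0x16B26
Completed: cp=U+16B26 (starts at byte 5)
Byte[9]=EE: 3-byte lead, need 2 cont bytes. acc=0xE
Byte[10]=BB: continuation. acc=(acc<<6)|0x3B=0x3BB
Byte[11]=2B: expected 10xxxxxx continuation. INVALID

Answer: 11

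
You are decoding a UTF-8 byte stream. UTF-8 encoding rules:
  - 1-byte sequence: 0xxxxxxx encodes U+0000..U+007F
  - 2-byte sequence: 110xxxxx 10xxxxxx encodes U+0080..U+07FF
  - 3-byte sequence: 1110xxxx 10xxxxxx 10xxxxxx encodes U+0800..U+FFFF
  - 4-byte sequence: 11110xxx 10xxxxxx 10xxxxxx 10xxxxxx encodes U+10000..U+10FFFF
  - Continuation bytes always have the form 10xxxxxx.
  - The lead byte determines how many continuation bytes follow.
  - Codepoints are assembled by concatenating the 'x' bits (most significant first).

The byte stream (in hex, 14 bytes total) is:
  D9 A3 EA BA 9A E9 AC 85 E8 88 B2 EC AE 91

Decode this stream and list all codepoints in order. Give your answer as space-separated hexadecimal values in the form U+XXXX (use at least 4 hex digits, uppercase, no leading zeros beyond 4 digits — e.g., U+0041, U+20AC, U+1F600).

Byte[0]=D9: 2-byte lead, need 1 cont bytes. acc=0x19
Byte[1]=A3: continuation. acc=(acc<<6)|0x23=0x663
Completed: cp=U+0663 (starts at byte 0)
Byte[2]=EA: 3-byte lead, need 2 cont bytes. acc=0xA
Byte[3]=BA: continuation. acc=(acc<<6)|0x3A=0x2BA
Byte[4]=9A: continuation. acc=(acc<<6)|0x1A=0xAE9A
Completed: cp=U+AE9A (starts at byte 2)
Byte[5]=E9: 3-byte lead, need 2 cont bytes. acc=0x9
Byte[6]=AC: continuation. acc=(acc<<6)|0x2C=0x26C
Byte[7]=85: continuation. acc=(acc<<6)|0x05=0x9B05
Completed: cp=U+9B05 (starts at byte 5)
Byte[8]=E8: 3-byte lead, need 2 cont bytes. acc=0x8
Byte[9]=88: continuation. acc=(acc<<6)|0x08=0x208
Byte[10]=B2: continuation. acc=(acc<<6)|0x32=0x8232
Completed: cp=U+8232 (starts at byte 8)
Byte[11]=EC: 3-byte lead, need 2 cont bytes. acc=0xC
Byte[12]=AE: continuation. acc=(acc<<6)|0x2E=0x32E
Byte[13]=91: continuation. acc=(acc<<6)|0x11=0xCB91
Completed: cp=U+CB91 (starts at byte 11)

Answer: U+0663 U+AE9A U+9B05 U+8232 U+CB91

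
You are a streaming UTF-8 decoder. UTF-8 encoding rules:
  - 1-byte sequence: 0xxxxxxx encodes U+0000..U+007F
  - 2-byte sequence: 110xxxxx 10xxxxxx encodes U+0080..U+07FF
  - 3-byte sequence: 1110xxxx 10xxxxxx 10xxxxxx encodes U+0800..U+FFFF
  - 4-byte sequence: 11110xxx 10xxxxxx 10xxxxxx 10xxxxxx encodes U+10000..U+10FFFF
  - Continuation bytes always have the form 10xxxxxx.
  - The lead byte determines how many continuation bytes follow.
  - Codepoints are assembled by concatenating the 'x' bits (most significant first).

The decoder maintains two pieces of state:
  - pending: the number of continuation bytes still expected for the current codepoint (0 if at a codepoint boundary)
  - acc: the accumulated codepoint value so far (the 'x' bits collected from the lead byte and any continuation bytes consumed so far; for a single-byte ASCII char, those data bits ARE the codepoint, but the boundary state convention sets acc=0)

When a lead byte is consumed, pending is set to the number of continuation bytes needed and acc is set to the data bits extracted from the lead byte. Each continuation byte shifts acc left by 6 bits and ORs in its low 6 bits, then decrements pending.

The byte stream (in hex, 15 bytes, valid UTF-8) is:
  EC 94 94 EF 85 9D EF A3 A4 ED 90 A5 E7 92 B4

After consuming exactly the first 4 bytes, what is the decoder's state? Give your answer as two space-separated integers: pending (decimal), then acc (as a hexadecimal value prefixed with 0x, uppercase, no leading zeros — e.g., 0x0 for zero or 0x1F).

Byte[0]=EC: 3-byte lead. pending=2, acc=0xC
Byte[1]=94: continuation. acc=(acc<<6)|0x14=0x314, pending=1
Byte[2]=94: continuation. acc=(acc<<6)|0x14=0xC514, pending=0
Byte[3]=EF: 3-byte lead. pending=2, acc=0xF

Answer: 2 0xF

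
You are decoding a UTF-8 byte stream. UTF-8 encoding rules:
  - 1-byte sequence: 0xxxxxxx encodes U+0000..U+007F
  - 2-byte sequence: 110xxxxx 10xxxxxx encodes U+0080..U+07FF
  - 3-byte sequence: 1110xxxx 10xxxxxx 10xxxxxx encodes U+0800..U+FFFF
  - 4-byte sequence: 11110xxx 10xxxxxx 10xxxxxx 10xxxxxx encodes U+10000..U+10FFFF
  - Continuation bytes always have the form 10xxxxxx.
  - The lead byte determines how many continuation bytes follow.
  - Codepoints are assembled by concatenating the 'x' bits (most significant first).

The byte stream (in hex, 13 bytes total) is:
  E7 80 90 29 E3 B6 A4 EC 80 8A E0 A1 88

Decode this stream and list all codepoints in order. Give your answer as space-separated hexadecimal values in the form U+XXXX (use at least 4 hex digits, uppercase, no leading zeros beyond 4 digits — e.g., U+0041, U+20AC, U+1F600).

Answer: U+7010 U+0029 U+3DA4 U+C00A U+0848

Derivation:
Byte[0]=E7: 3-byte lead, need 2 cont bytes. acc=0x7
Byte[1]=80: continuation. acc=(acc<<6)|0x00=0x1C0
Byte[2]=90: continuation. acc=(acc<<6)|0x10=0x7010
Completed: cp=U+7010 (starts at byte 0)
Byte[3]=29: 1-byte ASCII. cp=U+0029
Byte[4]=E3: 3-byte lead, need 2 cont bytes. acc=0x3
Byte[5]=B6: continuation. acc=(acc<<6)|0x36=0xF6
Byte[6]=A4: continuation. acc=(acc<<6)|0x24=0x3DA4
Completed: cp=U+3DA4 (starts at byte 4)
Byte[7]=EC: 3-byte lead, need 2 cont bytes. acc=0xC
Byte[8]=80: continuation. acc=(acc<<6)|0x00=0x300
Byte[9]=8A: continuation. acc=(acc<<6)|0x0A=0xC00A
Completed: cp=U+C00A (starts at byte 7)
Byte[10]=E0: 3-byte lead, need 2 cont bytes. acc=0x0
Byte[11]=A1: continuation. acc=(acc<<6)|0x21=0x21
Byte[12]=88: continuation. acc=(acc<<6)|0x08=0x848
Completed: cp=U+0848 (starts at byte 10)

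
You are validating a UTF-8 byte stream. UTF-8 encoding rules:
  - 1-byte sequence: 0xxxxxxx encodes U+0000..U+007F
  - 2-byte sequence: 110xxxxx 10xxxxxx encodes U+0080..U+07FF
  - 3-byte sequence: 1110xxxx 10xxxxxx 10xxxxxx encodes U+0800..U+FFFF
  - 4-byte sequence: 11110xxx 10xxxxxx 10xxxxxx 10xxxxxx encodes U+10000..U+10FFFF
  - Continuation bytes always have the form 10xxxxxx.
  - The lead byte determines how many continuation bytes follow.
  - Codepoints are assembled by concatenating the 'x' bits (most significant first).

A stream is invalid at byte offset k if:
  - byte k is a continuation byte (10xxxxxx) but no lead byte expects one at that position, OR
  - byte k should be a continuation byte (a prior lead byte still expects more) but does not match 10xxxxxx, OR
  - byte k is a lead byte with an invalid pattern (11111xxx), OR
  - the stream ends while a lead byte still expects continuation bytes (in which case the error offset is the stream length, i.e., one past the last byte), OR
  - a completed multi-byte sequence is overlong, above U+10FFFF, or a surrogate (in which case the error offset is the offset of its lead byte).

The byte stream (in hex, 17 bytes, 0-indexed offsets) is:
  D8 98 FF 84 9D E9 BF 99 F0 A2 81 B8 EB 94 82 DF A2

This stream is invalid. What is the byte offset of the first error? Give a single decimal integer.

Byte[0]=D8: 2-byte lead, need 1 cont bytes. acc=0x18
Byte[1]=98: continuation. acc=(acc<<6)|0x18=0x618
Completed: cp=U+0618 (starts at byte 0)
Byte[2]=FF: INVALID lead byte (not 0xxx/110x/1110/11110)

Answer: 2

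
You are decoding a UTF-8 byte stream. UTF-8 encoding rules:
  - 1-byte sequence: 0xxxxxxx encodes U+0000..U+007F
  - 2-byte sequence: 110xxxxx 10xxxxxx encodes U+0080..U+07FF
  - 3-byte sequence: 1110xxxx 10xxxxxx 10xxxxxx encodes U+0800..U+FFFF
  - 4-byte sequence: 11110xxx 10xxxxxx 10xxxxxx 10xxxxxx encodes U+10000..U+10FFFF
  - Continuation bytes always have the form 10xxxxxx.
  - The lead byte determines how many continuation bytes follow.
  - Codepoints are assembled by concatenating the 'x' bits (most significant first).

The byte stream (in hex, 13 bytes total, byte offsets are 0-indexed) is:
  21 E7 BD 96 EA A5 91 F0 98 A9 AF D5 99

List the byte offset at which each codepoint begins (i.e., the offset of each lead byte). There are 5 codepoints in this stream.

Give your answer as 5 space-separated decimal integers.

Byte[0]=21: 1-byte ASCII. cp=U+0021
Byte[1]=E7: 3-byte lead, need 2 cont bytes. acc=0x7
Byte[2]=BD: continuation. acc=(acc<<6)|0x3D=0x1FD
Byte[3]=96: continuation. acc=(acc<<6)|0x16=0x7F56
Completed: cp=U+7F56 (starts at byte 1)
Byte[4]=EA: 3-byte lead, need 2 cont bytes. acc=0xA
Byte[5]=A5: continuation. acc=(acc<<6)|0x25=0x2A5
Byte[6]=91: continuation. acc=(acc<<6)|0x11=0xA951
Completed: cp=U+A951 (starts at byte 4)
Byte[7]=F0: 4-byte lead, need 3 cont bytes. acc=0x0
Byte[8]=98: continuation. acc=(acc<<6)|0x18=0x18
Byte[9]=A9: continuation. acc=(acc<<6)|0x29=0x629
Byte[10]=AF: continuation. acc=(acc<<6)|0x2F=0x18A6F
Completed: cp=U+18A6F (starts at byte 7)
Byte[11]=D5: 2-byte lead, need 1 cont bytes. acc=0x15
Byte[12]=99: continuation. acc=(acc<<6)|0x19=0x559
Completed: cp=U+0559 (starts at byte 11)

Answer: 0 1 4 7 11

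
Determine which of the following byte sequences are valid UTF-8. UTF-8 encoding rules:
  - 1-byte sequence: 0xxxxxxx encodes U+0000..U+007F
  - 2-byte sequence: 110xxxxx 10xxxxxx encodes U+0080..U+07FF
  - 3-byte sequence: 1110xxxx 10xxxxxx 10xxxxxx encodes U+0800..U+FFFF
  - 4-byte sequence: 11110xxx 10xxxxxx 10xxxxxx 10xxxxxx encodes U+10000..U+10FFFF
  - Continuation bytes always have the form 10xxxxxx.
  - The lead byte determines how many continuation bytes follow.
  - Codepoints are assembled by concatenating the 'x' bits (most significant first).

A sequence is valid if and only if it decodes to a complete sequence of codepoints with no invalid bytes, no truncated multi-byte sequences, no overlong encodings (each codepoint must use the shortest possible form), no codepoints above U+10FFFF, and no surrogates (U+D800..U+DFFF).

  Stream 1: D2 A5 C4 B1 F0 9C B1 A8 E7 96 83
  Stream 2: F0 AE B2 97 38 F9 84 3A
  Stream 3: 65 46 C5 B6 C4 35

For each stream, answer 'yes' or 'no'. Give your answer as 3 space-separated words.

Answer: yes no no

Derivation:
Stream 1: decodes cleanly. VALID
Stream 2: error at byte offset 5. INVALID
Stream 3: error at byte offset 5. INVALID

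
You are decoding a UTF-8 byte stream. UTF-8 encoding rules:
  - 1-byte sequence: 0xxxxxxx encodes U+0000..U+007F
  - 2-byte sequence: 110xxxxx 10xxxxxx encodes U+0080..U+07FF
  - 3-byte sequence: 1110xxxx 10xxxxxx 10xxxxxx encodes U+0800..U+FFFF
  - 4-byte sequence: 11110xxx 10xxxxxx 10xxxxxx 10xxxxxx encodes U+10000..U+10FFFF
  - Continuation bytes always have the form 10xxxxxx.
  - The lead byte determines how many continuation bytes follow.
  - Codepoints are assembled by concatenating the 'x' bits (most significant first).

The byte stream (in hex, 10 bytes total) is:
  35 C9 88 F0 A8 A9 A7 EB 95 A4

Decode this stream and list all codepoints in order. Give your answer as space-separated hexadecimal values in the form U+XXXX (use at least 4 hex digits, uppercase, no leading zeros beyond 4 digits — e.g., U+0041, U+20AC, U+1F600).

Answer: U+0035 U+0248 U+28A67 U+B564

Derivation:
Byte[0]=35: 1-byte ASCII. cp=U+0035
Byte[1]=C9: 2-byte lead, need 1 cont bytes. acc=0x9
Byte[2]=88: continuation. acc=(acc<<6)|0x08=0x248
Completed: cp=U+0248 (starts at byte 1)
Byte[3]=F0: 4-byte lead, need 3 cont bytes. acc=0x0
Byte[4]=A8: continuation. acc=(acc<<6)|0x28=0x28
Byte[5]=A9: continuation. acc=(acc<<6)|0x29=0xA29
Byte[6]=A7: continuation. acc=(acc<<6)|0x27=0x28A67
Completed: cp=U+28A67 (starts at byte 3)
Byte[7]=EB: 3-byte lead, need 2 cont bytes. acc=0xB
Byte[8]=95: continuation. acc=(acc<<6)|0x15=0x2D5
Byte[9]=A4: continuation. acc=(acc<<6)|0x24=0xB564
Completed: cp=U+B564 (starts at byte 7)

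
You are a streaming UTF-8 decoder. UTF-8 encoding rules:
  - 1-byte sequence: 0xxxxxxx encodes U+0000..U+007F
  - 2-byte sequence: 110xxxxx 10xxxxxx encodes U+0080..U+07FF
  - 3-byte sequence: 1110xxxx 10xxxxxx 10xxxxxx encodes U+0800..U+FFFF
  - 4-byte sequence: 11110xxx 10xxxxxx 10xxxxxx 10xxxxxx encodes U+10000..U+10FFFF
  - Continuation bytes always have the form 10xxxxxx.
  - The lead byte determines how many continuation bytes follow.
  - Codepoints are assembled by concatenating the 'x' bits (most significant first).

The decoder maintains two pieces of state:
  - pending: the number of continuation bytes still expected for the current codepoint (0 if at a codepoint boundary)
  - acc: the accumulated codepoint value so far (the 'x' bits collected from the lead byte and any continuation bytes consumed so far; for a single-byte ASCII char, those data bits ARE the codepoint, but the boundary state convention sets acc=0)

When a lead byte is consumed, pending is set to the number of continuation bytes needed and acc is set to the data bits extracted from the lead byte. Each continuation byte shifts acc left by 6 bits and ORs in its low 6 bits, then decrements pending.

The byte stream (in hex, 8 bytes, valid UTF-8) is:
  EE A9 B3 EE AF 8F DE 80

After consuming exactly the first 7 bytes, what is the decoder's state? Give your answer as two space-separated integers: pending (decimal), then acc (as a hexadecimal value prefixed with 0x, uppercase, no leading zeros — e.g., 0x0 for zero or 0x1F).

Byte[0]=EE: 3-byte lead. pending=2, acc=0xE
Byte[1]=A9: continuation. acc=(acc<<6)|0x29=0x3A9, pending=1
Byte[2]=B3: continuation. acc=(acc<<6)|0x33=0xEA73, pending=0
Byte[3]=EE: 3-byte lead. pending=2, acc=0xE
Byte[4]=AF: continuation. acc=(acc<<6)|0x2F=0x3AF, pending=1
Byte[5]=8F: continuation. acc=(acc<<6)|0x0F=0xEBCF, pending=0
Byte[6]=DE: 2-byte lead. pending=1, acc=0x1E

Answer: 1 0x1E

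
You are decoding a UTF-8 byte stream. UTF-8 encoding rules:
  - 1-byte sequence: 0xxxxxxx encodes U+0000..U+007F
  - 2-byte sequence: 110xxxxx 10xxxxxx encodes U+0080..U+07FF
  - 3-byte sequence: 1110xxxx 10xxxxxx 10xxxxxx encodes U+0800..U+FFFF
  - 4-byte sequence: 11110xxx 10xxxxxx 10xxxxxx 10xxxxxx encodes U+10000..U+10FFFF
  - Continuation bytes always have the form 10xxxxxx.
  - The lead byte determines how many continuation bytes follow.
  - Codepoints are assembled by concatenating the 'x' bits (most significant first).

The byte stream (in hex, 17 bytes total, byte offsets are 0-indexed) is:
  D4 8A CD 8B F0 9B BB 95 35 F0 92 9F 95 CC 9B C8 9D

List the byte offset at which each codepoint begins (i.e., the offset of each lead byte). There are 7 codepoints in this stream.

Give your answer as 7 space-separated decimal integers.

Answer: 0 2 4 8 9 13 15

Derivation:
Byte[0]=D4: 2-byte lead, need 1 cont bytes. acc=0x14
Byte[1]=8A: continuation. acc=(acc<<6)|0x0A=0x50A
Completed: cp=U+050A (starts at byte 0)
Byte[2]=CD: 2-byte lead, need 1 cont bytes. acc=0xD
Byte[3]=8B: continuation. acc=(acc<<6)|0x0B=0x34B
Completed: cp=U+034B (starts at byte 2)
Byte[4]=F0: 4-byte lead, need 3 cont bytes. acc=0x0
Byte[5]=9B: continuation. acc=(acc<<6)|0x1B=0x1B
Byte[6]=BB: continuation. acc=(acc<<6)|0x3B=0x6FB
Byte[7]=95: continuation. acc=(acc<<6)|0x15=0x1BED5
Completed: cp=U+1BED5 (starts at byte 4)
Byte[8]=35: 1-byte ASCII. cp=U+0035
Byte[9]=F0: 4-byte lead, need 3 cont bytes. acc=0x0
Byte[10]=92: continuation. acc=(acc<<6)|0x12=0x12
Byte[11]=9F: continuation. acc=(acc<<6)|0x1F=0x49F
Byte[12]=95: continuation. acc=(acc<<6)|0x15=0x127D5
Completed: cp=U+127D5 (starts at byte 9)
Byte[13]=CC: 2-byte lead, need 1 cont bytes. acc=0xC
Byte[14]=9B: continuation. acc=(acc<<6)|0x1B=0x31B
Completed: cp=U+031B (starts at byte 13)
Byte[15]=C8: 2-byte lead, need 1 cont bytes. acc=0x8
Byte[16]=9D: continuation. acc=(acc<<6)|0x1D=0x21D
Completed: cp=U+021D (starts at byte 15)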